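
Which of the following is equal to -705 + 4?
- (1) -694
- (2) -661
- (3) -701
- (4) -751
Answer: 3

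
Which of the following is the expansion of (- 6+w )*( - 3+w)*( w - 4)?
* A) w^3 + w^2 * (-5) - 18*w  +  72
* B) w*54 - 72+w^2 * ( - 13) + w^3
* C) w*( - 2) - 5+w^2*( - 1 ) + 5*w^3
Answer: B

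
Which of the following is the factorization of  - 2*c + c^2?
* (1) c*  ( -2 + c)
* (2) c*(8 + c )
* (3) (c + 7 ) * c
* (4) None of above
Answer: 1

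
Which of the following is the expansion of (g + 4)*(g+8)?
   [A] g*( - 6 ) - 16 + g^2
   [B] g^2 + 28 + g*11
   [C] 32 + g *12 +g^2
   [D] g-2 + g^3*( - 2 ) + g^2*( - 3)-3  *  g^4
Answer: C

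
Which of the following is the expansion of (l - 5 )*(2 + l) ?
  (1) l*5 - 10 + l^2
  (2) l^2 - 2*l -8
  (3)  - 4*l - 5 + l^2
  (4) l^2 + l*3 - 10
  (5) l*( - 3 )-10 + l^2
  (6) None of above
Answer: 5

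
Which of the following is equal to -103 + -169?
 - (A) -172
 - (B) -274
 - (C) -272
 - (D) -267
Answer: C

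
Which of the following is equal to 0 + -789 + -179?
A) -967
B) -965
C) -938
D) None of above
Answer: D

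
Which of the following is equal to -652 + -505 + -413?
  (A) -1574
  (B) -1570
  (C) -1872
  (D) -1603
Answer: B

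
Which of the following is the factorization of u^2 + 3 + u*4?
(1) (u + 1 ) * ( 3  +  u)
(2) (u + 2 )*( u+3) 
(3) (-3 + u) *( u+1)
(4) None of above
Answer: 1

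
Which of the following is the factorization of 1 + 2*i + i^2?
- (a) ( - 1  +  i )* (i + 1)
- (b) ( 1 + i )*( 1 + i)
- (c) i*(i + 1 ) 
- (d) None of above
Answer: b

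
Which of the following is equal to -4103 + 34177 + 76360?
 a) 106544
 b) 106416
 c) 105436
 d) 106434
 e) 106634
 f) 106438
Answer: d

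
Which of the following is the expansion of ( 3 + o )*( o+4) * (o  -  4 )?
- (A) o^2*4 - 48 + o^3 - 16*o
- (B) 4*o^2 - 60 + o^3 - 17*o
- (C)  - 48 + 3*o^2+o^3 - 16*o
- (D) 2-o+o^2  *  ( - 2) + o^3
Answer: C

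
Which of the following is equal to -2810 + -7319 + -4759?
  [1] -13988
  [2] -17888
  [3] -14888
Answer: 3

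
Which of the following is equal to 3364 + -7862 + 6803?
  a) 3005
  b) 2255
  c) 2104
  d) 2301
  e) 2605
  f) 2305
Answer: f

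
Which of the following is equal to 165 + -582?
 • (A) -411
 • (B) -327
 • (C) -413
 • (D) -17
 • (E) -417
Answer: E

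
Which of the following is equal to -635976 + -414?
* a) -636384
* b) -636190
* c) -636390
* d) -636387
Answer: c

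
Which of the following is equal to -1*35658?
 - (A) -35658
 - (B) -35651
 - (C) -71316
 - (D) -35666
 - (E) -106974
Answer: A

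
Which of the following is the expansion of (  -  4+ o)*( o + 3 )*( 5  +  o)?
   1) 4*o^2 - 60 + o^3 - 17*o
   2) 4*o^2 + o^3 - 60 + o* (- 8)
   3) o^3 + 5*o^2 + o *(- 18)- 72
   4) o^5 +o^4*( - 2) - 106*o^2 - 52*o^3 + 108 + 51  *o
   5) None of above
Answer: 1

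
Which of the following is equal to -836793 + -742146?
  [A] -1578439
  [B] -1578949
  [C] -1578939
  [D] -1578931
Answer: C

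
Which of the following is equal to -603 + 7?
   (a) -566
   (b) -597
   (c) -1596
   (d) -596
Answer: d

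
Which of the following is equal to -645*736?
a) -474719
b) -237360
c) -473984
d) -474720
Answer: d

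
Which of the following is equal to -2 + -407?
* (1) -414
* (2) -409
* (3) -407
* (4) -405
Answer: 2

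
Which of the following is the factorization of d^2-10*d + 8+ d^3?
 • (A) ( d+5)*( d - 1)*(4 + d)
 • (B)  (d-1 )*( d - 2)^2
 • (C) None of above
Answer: C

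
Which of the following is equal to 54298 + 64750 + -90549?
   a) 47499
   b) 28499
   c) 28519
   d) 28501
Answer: b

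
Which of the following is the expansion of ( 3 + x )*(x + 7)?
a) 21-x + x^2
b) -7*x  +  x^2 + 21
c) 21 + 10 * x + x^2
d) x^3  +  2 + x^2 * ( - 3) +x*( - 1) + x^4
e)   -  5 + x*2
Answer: c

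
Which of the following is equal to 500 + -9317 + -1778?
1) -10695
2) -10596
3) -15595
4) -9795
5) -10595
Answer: 5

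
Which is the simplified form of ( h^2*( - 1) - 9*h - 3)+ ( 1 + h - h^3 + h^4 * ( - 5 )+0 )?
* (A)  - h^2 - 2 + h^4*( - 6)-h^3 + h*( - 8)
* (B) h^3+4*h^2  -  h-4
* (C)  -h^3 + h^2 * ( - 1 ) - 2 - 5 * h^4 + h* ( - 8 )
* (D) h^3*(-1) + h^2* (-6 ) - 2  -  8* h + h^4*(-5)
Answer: C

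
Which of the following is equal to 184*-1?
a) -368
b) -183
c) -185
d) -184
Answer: d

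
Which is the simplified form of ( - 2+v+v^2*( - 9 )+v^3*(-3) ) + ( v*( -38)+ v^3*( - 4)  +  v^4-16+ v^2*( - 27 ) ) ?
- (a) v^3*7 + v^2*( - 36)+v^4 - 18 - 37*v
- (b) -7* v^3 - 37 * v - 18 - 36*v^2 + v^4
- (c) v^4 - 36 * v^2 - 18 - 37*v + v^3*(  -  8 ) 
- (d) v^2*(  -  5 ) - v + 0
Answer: b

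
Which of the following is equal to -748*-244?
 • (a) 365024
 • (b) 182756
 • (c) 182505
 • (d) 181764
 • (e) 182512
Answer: e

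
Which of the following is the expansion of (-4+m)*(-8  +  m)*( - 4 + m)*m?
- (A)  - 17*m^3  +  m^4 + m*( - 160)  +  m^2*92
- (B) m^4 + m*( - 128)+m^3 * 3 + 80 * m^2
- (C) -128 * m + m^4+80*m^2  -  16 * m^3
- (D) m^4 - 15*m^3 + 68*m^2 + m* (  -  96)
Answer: C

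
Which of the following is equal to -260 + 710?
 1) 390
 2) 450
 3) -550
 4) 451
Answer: 2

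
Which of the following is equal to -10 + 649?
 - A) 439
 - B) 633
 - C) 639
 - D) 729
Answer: C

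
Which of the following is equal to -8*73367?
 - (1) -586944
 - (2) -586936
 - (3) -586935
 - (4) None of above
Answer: 2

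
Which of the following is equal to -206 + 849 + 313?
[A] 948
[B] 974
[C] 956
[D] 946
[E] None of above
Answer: C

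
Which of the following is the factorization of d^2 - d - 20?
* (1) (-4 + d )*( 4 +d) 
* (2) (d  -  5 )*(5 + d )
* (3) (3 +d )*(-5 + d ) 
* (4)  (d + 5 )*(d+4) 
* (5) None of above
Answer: 5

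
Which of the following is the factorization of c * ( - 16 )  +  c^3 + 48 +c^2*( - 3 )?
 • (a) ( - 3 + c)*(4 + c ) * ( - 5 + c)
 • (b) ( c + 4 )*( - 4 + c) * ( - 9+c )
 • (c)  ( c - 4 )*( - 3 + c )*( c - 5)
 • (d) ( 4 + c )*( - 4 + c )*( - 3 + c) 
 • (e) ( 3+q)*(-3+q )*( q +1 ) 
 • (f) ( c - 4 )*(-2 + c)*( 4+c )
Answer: d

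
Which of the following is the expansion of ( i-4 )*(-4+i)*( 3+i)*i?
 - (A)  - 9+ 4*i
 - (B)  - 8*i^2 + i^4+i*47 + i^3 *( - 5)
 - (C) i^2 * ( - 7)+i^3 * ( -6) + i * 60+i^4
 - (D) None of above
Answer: D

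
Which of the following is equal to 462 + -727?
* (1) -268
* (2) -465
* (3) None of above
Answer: 3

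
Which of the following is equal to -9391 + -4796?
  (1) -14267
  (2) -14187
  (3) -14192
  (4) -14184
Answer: 2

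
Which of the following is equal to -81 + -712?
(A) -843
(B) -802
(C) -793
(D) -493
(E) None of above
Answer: C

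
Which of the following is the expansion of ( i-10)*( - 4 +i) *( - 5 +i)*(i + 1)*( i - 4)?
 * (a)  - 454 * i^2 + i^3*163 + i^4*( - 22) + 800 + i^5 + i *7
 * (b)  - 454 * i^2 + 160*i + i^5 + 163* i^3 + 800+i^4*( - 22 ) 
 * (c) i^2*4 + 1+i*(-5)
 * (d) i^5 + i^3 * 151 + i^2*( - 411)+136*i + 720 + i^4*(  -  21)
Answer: b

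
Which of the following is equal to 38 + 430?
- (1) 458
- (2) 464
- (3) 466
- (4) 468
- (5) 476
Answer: 4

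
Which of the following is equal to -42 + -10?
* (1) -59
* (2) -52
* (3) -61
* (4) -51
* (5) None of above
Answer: 2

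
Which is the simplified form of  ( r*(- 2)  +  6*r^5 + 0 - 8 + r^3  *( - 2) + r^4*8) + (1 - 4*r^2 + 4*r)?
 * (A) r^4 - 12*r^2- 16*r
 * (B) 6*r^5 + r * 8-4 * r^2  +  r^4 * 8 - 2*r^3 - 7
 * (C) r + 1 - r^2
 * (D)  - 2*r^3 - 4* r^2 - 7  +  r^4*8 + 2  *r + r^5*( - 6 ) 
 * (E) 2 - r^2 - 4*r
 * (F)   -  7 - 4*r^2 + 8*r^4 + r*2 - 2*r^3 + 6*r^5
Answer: F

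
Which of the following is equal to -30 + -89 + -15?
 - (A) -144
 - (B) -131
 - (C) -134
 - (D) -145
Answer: C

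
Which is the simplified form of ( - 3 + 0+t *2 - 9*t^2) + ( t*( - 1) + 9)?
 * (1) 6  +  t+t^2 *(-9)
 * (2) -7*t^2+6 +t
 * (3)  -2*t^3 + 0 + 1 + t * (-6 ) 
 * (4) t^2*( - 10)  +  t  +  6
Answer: 1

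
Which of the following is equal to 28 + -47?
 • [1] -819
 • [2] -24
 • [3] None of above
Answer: 3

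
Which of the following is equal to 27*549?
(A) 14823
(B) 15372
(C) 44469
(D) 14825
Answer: A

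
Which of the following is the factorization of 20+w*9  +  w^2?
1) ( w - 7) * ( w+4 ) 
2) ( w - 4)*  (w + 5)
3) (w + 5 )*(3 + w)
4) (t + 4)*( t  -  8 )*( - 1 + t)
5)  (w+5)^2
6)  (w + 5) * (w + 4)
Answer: 6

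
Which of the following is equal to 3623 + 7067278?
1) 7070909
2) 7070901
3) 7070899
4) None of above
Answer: 2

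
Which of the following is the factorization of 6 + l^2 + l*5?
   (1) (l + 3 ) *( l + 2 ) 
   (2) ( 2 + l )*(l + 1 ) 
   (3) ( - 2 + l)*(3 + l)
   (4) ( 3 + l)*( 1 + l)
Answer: 1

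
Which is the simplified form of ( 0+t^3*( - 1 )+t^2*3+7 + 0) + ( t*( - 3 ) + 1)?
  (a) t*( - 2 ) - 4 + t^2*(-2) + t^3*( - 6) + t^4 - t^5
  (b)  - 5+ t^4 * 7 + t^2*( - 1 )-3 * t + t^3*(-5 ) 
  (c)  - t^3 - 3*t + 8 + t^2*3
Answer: c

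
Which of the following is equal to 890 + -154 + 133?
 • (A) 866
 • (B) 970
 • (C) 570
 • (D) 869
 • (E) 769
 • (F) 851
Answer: D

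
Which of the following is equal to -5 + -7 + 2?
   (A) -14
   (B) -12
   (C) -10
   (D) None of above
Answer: C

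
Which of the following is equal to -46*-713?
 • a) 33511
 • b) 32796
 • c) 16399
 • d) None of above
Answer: d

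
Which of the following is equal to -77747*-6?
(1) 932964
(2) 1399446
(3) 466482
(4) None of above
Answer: 3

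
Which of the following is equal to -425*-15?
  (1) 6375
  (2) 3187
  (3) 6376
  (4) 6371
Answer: 1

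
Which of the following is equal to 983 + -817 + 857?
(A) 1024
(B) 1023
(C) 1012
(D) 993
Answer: B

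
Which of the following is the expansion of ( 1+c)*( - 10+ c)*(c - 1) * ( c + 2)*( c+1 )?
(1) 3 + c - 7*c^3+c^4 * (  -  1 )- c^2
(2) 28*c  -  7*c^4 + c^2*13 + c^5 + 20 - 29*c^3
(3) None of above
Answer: 3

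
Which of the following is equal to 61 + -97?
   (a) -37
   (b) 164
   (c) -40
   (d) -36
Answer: d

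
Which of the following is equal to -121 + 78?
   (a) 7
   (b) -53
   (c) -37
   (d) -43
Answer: d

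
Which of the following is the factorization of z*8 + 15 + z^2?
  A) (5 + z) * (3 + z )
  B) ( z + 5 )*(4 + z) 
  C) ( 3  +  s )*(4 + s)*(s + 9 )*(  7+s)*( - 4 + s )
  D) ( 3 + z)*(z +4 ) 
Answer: A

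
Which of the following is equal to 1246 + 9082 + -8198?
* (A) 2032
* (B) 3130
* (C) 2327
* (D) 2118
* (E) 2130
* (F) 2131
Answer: E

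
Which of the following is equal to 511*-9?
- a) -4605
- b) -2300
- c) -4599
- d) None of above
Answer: c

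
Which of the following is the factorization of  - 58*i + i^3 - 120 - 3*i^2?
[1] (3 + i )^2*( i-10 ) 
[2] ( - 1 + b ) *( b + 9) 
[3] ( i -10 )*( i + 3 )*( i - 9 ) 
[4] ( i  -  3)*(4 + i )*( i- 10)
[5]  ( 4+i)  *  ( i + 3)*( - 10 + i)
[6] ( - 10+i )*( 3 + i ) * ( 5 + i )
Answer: 5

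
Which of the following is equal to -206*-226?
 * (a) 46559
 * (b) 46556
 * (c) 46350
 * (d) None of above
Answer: b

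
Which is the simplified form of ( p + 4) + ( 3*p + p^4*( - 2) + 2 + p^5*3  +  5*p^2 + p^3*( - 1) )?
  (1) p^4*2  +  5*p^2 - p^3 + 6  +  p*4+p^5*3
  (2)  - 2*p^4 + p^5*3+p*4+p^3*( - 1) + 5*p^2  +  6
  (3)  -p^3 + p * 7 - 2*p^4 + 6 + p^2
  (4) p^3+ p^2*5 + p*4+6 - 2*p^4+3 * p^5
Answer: 2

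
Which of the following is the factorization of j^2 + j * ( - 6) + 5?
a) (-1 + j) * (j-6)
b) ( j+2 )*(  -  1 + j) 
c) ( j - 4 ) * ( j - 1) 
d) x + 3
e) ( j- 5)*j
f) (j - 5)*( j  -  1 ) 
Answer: f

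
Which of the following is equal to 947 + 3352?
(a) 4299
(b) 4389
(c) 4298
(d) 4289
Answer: a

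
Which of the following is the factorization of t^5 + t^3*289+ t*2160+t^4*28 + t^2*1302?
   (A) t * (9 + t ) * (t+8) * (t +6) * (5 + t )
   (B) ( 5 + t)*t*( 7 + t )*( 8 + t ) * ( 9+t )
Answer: A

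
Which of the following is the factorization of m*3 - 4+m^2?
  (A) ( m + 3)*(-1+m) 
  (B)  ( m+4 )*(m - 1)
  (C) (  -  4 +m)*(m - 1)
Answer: B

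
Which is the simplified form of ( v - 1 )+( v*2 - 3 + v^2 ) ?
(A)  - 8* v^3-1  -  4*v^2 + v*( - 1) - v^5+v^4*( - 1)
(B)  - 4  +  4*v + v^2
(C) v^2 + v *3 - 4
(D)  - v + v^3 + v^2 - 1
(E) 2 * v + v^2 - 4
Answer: C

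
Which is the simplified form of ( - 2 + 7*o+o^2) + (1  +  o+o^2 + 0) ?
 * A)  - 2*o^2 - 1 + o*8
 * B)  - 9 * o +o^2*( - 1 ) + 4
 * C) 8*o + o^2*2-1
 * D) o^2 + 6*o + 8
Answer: C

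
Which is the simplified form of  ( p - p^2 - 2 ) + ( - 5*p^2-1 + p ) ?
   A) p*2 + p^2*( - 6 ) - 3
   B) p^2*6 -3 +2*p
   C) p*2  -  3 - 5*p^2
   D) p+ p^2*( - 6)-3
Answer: A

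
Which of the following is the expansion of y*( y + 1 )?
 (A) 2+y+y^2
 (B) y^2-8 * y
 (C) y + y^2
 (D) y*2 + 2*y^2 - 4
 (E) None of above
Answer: C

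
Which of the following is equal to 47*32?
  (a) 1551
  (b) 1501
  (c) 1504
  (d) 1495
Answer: c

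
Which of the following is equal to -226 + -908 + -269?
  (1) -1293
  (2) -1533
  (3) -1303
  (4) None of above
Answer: 4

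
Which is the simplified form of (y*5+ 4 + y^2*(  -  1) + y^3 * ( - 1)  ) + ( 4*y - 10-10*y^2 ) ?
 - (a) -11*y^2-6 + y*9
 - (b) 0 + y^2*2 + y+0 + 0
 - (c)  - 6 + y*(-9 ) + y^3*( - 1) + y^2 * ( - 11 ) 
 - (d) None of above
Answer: d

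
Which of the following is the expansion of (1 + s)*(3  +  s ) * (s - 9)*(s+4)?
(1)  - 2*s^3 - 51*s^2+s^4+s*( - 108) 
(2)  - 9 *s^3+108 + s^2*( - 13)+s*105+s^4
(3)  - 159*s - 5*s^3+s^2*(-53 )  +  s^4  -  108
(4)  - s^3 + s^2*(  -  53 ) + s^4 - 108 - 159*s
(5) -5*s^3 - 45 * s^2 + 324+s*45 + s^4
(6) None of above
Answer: 4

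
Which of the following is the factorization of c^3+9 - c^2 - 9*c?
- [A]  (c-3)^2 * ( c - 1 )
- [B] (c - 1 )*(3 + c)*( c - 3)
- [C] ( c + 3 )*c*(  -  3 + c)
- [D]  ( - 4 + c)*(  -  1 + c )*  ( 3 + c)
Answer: B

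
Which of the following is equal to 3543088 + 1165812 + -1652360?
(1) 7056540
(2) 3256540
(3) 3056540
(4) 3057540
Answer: 3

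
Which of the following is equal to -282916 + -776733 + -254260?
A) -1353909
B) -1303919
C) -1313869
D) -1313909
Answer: D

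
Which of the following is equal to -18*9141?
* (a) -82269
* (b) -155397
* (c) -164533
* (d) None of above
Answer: d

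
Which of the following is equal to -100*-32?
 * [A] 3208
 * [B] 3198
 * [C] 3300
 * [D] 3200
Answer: D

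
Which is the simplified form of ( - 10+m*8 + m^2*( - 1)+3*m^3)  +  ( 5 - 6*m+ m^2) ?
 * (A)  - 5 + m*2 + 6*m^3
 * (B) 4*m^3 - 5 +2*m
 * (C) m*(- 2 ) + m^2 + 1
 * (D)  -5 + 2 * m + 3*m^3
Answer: D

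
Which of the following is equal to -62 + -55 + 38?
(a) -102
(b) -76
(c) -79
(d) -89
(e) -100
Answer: c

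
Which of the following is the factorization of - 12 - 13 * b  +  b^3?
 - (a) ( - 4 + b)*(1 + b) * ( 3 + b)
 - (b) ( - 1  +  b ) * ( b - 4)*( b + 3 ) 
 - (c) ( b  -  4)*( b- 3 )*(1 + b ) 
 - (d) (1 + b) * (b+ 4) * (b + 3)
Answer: a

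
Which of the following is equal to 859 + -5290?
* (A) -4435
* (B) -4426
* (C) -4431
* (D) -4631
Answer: C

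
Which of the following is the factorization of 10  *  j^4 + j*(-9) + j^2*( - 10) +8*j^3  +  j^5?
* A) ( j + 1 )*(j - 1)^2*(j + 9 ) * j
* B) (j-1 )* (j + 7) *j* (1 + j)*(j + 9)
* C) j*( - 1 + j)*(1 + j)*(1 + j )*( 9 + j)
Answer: C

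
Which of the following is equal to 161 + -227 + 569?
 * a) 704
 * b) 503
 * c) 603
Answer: b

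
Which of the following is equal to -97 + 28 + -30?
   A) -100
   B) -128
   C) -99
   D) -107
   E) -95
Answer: C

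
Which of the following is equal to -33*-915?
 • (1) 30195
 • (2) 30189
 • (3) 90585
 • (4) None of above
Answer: 1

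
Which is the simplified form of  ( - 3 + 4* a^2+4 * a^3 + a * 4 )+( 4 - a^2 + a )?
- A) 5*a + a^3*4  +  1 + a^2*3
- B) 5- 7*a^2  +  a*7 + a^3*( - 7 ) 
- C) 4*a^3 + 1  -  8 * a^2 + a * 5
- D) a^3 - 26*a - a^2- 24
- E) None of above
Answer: A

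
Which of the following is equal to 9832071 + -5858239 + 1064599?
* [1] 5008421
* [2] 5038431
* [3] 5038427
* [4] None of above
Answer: 2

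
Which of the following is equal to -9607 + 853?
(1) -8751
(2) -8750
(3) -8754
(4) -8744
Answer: 3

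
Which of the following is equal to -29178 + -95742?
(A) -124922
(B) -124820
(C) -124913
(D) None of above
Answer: D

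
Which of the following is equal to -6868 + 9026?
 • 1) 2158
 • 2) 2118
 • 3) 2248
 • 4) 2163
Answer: 1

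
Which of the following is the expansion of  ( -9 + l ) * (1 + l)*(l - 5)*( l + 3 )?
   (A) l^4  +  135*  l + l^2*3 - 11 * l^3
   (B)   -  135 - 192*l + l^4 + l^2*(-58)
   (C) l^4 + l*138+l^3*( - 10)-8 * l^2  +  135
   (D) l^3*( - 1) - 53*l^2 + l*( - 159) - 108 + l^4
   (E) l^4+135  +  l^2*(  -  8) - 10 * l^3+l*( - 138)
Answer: C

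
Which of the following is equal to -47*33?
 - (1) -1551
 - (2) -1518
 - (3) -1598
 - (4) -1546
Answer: 1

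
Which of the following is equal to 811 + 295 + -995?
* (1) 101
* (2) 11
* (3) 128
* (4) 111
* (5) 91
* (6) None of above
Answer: 4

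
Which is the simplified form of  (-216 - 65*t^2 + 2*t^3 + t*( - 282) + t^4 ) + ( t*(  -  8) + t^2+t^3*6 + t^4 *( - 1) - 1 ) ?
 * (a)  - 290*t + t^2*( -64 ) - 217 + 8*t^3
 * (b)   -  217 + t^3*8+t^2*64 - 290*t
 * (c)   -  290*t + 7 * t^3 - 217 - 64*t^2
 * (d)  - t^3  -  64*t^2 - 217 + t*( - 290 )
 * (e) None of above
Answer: a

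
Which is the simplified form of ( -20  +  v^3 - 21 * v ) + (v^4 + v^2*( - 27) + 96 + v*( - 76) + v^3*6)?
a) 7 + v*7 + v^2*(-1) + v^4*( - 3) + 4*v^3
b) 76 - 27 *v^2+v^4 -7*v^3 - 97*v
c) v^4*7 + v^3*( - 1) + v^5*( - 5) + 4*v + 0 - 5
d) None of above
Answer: d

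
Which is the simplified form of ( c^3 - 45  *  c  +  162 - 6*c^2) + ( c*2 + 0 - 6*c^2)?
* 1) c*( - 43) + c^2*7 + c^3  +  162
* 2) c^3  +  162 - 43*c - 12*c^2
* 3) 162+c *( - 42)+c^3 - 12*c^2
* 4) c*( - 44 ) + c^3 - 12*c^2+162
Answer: 2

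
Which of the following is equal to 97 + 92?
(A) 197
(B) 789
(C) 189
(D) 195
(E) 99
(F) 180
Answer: C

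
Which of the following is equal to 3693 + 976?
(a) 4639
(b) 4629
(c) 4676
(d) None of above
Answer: d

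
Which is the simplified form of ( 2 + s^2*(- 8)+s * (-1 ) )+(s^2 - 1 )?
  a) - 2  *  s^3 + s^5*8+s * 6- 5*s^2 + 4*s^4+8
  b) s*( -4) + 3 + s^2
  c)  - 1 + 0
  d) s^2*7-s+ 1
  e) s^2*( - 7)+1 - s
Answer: e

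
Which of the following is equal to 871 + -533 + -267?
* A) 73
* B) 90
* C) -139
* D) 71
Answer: D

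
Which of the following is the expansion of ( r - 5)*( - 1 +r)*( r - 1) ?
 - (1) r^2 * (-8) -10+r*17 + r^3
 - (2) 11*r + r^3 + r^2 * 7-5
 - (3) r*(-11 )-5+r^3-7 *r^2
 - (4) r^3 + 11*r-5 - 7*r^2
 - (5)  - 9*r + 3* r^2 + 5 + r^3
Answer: 4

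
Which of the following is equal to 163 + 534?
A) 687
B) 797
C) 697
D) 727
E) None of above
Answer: C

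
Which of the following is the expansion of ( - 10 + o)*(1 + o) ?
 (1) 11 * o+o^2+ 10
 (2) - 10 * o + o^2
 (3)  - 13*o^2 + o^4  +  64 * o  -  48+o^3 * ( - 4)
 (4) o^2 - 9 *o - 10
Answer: 4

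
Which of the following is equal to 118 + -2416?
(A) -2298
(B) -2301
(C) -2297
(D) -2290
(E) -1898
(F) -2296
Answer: A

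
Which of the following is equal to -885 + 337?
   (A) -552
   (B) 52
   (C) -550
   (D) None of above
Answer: D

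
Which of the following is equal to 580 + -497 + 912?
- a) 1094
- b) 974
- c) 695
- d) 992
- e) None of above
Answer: e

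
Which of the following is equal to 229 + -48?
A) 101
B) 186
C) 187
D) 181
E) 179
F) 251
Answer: D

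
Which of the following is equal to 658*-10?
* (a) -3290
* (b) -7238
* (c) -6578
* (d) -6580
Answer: d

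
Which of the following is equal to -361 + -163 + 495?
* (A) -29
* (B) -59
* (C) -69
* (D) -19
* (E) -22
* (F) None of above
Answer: A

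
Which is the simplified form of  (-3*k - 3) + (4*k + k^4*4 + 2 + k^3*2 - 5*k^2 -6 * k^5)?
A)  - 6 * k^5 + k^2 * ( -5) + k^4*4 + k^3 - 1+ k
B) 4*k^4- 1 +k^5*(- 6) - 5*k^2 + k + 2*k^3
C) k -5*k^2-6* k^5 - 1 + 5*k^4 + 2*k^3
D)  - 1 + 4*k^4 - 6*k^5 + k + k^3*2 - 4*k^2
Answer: B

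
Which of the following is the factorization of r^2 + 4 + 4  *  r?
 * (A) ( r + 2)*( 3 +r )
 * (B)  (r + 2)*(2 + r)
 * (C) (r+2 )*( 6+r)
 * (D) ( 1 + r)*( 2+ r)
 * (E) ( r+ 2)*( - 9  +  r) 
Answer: B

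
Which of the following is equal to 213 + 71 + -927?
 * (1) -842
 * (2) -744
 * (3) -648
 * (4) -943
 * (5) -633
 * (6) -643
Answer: 6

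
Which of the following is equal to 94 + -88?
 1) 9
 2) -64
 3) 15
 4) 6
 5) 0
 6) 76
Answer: 4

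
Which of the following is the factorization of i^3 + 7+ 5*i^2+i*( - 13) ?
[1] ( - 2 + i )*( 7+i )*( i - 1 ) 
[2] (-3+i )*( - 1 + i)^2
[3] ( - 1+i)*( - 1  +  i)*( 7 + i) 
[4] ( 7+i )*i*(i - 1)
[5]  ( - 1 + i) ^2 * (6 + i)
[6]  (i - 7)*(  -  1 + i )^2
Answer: 3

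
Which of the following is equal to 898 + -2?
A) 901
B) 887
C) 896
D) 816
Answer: C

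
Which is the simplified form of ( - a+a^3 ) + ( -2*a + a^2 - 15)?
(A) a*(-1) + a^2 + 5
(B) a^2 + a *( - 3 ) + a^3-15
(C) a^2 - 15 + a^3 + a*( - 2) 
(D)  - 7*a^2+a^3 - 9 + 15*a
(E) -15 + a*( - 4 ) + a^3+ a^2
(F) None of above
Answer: B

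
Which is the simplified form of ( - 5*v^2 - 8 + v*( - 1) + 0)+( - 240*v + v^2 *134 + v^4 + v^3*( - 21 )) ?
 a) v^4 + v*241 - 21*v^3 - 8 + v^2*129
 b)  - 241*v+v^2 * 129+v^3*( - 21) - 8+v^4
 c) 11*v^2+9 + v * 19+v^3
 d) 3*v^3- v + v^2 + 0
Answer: b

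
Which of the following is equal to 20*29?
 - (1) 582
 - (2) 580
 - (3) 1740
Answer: 2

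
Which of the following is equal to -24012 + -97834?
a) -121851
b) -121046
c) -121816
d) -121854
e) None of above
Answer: e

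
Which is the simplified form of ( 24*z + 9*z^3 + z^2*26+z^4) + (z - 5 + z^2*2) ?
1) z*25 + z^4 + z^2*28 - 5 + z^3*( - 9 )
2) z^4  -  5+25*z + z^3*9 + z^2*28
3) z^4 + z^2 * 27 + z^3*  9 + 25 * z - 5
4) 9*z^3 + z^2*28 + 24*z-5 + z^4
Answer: 2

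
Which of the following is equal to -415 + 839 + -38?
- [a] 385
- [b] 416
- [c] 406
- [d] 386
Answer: d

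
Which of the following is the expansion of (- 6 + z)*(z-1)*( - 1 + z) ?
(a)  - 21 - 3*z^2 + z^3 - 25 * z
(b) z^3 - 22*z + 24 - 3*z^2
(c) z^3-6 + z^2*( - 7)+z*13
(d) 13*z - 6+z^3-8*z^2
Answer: d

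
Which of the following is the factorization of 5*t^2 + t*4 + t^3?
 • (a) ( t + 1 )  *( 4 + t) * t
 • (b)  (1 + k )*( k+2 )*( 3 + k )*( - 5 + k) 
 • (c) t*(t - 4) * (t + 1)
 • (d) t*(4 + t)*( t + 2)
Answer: a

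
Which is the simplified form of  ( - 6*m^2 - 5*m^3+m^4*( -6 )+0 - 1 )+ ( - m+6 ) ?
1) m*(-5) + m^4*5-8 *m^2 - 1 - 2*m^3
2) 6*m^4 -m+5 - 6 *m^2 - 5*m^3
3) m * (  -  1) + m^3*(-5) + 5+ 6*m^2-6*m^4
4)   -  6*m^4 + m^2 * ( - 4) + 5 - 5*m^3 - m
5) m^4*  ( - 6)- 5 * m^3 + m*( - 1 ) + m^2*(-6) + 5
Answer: 5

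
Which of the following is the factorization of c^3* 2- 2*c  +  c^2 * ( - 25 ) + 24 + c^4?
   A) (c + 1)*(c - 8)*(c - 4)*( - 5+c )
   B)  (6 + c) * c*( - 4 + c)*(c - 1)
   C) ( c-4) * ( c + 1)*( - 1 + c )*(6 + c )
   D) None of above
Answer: C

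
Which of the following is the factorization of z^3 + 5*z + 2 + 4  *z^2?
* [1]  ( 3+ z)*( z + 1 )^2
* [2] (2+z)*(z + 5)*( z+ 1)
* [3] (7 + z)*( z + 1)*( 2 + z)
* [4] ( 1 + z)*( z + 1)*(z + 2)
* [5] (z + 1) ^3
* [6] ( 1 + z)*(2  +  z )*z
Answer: 4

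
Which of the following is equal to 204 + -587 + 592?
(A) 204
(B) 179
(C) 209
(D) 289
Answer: C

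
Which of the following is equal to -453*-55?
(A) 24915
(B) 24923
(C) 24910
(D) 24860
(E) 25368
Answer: A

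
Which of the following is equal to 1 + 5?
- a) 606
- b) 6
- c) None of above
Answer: b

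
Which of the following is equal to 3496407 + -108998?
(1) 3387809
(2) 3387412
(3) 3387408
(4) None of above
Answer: 4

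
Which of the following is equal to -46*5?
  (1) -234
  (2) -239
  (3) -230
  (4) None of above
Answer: 3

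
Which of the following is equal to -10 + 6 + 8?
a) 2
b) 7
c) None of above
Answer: c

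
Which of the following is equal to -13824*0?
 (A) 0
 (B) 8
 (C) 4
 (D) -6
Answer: A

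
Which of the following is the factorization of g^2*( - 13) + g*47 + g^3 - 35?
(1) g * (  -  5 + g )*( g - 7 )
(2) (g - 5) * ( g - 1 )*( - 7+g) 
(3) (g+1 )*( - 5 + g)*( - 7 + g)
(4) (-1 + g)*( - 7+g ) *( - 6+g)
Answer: 2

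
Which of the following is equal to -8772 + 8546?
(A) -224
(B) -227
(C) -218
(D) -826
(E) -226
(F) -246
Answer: E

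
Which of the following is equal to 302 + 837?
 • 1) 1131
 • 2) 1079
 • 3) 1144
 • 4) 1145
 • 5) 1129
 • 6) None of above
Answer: 6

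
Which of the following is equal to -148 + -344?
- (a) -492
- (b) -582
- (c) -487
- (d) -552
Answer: a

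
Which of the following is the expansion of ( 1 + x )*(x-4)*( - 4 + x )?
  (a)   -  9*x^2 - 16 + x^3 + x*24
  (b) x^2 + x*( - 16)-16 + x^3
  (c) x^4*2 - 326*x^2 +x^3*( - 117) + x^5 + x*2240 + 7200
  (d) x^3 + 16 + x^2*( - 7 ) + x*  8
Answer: d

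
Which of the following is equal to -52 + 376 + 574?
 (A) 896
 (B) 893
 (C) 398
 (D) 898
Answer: D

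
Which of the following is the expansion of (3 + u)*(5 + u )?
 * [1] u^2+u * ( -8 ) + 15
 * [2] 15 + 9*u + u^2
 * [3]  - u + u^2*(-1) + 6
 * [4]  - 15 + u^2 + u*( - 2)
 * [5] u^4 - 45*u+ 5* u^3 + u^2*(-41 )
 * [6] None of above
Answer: 6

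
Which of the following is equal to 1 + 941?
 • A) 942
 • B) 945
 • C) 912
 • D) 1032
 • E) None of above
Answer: A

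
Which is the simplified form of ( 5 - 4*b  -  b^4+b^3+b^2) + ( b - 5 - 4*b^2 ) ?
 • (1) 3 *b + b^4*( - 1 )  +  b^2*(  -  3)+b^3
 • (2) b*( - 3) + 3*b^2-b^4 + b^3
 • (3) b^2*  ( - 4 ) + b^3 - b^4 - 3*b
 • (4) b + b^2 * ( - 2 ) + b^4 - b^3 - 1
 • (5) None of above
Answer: 5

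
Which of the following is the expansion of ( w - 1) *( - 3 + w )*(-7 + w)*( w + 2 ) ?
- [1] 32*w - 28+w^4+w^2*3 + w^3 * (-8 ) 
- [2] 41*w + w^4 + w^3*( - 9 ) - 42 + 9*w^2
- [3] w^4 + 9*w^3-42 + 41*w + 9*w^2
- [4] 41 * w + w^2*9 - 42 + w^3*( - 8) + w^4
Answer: 2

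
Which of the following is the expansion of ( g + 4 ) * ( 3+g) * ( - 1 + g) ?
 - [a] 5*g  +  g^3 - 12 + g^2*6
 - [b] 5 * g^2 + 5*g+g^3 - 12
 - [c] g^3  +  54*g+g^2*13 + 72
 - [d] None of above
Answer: a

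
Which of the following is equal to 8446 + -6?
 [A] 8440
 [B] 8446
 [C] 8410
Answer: A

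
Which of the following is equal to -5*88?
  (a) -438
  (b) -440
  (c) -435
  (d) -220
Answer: b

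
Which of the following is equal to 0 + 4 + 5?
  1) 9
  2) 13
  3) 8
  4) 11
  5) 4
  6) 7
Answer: 1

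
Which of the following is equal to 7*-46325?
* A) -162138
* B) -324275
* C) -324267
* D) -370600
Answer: B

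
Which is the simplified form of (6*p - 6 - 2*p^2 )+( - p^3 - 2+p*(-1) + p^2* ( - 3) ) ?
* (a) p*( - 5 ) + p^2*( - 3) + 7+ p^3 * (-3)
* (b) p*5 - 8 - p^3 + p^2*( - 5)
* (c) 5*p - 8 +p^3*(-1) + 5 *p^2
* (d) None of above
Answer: b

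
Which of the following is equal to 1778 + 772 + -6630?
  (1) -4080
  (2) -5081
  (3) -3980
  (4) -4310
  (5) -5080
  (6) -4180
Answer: 1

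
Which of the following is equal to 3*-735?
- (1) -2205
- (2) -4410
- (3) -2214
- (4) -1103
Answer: 1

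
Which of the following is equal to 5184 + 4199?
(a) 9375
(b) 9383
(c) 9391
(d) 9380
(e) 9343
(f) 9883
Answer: b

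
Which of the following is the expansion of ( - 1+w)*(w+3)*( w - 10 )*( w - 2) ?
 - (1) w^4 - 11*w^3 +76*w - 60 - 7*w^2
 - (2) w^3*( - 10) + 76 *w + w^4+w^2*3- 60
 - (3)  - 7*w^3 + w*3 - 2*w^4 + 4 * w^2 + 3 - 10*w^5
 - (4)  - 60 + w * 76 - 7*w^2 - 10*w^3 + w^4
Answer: 4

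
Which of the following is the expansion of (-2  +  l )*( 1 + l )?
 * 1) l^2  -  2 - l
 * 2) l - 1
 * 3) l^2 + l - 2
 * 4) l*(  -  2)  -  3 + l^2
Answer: 1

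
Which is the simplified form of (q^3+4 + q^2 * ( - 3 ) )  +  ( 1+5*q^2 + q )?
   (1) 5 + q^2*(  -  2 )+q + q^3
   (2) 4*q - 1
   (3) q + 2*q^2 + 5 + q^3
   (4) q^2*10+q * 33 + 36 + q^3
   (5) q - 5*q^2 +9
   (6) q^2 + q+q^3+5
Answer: 3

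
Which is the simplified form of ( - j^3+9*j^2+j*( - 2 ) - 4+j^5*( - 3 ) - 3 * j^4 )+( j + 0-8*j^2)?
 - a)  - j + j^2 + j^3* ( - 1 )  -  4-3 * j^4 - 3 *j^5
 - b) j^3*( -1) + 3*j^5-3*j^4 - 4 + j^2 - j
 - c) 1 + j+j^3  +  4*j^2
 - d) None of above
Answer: a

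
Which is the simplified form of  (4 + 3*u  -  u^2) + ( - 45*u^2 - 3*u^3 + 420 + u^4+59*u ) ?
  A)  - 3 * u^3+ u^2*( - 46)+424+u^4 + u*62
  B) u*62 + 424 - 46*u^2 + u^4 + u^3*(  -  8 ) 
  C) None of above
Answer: A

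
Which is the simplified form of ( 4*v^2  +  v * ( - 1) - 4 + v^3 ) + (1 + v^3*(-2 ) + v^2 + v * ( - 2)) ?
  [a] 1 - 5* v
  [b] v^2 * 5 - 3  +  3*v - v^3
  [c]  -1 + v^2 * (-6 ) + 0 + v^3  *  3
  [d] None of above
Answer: d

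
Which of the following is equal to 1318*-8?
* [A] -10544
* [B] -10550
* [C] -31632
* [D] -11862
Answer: A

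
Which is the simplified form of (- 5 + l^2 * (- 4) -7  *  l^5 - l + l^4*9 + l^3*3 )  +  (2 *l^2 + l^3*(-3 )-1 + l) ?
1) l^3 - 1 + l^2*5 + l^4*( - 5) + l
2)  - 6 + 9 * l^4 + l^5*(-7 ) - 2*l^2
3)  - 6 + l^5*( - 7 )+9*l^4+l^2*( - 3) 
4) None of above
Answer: 2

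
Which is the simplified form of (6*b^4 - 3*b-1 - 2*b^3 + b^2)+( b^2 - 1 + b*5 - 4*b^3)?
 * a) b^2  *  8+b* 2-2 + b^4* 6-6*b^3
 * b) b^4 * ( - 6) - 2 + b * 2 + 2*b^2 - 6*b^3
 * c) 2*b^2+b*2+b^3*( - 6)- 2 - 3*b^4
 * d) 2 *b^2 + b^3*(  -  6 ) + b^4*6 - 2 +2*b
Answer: d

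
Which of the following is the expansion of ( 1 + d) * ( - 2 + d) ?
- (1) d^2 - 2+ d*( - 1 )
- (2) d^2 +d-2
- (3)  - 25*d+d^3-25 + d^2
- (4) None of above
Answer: 1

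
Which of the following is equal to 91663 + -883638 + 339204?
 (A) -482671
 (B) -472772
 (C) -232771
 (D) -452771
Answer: D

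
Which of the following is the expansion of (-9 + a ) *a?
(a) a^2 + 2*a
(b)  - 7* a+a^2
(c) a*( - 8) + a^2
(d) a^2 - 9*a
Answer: d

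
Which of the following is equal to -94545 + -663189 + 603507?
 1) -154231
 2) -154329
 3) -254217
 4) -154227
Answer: 4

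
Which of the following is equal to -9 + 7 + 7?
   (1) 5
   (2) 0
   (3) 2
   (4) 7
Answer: 1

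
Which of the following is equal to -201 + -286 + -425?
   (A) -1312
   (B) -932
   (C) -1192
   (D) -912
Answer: D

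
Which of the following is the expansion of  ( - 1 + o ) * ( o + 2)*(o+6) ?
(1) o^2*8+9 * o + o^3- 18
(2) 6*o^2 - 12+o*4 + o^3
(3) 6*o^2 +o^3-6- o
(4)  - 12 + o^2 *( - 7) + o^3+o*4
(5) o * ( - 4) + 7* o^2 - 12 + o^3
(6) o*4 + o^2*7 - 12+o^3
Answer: 6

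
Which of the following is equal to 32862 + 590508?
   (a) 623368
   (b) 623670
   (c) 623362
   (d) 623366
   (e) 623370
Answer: e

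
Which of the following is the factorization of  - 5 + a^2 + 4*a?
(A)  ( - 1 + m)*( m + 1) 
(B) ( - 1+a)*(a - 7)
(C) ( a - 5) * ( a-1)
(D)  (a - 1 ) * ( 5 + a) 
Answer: D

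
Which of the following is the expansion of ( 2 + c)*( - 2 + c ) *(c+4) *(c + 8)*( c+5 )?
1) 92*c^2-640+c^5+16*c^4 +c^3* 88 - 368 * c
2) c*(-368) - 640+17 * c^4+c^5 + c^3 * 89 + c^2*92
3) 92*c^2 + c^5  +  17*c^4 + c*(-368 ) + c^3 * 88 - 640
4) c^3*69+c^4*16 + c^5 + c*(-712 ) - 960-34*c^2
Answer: 3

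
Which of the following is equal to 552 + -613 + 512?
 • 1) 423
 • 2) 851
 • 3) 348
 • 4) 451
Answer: 4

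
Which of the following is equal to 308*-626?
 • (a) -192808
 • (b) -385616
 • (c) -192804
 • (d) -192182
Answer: a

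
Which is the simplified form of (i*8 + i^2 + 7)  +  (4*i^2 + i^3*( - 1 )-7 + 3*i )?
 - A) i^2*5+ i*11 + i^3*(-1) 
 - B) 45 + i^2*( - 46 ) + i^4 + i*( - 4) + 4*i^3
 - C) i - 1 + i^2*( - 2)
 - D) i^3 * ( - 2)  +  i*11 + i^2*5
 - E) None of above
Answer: A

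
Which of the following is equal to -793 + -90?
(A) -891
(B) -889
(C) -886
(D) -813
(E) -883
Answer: E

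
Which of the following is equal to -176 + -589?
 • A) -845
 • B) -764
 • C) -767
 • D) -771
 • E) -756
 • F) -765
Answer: F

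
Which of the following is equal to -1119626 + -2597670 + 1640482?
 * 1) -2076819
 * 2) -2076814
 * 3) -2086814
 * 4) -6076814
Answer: 2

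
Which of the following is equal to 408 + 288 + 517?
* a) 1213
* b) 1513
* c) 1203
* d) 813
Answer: a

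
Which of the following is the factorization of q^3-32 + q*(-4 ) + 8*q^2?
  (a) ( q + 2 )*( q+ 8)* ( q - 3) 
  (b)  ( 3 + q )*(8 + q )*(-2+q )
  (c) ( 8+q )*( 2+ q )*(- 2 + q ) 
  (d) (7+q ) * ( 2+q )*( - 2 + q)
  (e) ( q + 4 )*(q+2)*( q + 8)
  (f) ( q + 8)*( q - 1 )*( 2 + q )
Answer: c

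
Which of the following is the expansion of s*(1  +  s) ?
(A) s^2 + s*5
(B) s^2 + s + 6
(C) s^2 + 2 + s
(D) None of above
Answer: D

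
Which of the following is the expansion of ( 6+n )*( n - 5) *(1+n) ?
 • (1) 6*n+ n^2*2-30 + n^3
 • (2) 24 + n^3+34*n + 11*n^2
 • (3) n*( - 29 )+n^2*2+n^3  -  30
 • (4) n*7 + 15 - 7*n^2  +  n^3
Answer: 3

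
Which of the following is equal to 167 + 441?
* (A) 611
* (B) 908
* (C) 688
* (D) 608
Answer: D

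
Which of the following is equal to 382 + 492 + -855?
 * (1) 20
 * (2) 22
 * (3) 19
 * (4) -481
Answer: 3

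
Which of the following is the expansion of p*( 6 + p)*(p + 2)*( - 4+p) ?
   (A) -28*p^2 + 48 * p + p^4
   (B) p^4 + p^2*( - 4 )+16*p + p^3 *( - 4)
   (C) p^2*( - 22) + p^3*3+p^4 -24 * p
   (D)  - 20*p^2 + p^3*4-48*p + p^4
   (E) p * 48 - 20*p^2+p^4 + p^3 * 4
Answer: D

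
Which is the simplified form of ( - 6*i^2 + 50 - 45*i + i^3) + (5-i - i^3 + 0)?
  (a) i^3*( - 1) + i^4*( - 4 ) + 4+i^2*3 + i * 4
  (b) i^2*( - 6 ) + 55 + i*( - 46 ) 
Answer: b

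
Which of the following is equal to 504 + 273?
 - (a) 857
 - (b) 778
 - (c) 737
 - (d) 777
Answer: d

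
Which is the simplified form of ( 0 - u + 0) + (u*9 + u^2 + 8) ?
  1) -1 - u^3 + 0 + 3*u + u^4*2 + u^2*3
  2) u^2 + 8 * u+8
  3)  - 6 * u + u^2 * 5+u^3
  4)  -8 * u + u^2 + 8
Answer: 2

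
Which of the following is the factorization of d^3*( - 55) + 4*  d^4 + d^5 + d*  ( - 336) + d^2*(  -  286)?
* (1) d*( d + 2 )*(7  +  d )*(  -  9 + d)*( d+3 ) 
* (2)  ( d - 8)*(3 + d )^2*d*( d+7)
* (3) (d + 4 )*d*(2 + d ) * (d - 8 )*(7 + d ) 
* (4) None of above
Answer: 4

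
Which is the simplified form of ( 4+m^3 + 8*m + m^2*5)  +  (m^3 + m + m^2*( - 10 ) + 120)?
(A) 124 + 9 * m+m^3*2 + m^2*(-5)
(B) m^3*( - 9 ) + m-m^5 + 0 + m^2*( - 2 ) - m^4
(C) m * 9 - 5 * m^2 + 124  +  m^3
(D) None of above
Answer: A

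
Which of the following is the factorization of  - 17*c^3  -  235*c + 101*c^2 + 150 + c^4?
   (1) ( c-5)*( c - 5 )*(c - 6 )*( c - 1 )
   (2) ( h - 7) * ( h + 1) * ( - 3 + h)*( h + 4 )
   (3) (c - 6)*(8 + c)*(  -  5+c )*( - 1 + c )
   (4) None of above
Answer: 1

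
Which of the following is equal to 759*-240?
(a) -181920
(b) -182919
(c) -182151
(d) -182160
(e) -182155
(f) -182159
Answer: d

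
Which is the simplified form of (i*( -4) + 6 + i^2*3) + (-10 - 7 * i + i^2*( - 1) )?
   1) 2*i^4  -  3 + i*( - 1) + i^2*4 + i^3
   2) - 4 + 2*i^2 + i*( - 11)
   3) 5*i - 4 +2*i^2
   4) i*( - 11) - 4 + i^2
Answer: 2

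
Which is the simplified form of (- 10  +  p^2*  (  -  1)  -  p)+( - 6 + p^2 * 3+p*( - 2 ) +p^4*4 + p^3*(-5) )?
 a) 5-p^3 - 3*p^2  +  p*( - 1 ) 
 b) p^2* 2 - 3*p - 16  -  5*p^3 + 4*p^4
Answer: b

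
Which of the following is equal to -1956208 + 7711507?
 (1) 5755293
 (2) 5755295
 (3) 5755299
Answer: 3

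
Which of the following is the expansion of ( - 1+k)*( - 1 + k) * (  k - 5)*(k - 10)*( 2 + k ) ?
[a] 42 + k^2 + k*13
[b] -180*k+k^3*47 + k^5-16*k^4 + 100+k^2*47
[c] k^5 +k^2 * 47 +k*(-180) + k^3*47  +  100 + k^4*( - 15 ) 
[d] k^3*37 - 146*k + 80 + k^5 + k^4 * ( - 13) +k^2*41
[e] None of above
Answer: c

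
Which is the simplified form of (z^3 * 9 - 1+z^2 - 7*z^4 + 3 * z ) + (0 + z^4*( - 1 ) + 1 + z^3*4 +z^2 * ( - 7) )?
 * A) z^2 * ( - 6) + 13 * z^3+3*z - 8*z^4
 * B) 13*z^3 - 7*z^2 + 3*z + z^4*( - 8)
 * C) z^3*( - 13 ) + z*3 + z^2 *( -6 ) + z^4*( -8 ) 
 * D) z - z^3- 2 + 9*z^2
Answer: A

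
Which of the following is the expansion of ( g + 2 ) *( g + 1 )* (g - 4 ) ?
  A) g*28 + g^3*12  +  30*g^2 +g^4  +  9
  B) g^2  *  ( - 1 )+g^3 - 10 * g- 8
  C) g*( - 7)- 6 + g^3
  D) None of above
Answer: B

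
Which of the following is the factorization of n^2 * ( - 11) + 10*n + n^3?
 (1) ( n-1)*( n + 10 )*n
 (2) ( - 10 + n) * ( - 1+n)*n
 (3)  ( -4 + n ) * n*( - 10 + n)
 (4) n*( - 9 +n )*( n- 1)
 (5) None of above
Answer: 2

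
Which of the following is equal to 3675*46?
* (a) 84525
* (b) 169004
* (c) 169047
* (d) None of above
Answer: d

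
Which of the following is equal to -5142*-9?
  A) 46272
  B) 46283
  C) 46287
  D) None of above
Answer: D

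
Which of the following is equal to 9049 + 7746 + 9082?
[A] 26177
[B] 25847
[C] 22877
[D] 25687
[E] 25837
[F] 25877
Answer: F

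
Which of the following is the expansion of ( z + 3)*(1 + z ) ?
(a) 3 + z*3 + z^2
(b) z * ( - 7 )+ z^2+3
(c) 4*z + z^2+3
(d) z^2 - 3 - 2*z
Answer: c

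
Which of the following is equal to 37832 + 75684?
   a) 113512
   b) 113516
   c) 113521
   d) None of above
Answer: b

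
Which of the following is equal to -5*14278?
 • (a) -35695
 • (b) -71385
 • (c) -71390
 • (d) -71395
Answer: c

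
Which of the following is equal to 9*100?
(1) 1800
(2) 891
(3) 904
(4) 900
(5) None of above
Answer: 4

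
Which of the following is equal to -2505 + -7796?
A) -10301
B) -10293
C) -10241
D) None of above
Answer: A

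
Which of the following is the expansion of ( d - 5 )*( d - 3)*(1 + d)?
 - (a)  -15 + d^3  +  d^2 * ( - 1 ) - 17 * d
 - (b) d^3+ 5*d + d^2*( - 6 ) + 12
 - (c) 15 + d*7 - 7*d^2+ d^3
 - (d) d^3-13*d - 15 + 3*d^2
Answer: c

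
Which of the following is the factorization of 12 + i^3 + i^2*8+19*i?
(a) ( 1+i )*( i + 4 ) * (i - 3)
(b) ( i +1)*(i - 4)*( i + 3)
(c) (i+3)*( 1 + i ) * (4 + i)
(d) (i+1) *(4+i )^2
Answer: c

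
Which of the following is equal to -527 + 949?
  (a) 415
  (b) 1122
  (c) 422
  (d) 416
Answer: c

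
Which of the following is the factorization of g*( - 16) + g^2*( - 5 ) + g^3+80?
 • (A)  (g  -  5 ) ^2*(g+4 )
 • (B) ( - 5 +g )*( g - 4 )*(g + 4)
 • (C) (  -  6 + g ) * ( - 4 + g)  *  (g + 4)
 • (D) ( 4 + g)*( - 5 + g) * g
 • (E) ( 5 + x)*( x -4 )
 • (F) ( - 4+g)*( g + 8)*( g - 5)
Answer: B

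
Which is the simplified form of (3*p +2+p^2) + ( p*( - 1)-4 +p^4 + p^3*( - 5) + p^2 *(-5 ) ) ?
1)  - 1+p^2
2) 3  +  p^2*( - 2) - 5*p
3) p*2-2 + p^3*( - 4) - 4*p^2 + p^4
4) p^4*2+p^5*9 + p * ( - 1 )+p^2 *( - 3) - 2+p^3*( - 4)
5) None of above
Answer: 5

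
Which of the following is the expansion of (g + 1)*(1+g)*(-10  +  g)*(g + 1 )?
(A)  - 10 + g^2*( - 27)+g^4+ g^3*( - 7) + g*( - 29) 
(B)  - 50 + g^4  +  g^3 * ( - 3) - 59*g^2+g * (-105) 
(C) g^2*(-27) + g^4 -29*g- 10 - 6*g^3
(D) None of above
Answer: A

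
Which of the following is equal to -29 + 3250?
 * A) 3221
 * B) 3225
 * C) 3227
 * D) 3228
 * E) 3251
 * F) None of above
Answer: A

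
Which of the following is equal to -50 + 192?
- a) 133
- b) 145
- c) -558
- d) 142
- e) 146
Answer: d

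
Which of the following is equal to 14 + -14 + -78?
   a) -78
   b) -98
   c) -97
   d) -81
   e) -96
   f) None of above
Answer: a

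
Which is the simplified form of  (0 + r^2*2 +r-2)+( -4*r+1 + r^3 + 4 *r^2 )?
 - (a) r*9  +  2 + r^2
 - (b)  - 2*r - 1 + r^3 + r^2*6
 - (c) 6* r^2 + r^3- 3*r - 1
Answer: c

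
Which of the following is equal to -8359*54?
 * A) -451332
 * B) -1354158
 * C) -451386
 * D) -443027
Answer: C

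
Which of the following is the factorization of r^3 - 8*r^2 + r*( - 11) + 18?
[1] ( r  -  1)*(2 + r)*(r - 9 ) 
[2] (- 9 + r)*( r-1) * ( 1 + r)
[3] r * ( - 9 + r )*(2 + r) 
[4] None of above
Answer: 1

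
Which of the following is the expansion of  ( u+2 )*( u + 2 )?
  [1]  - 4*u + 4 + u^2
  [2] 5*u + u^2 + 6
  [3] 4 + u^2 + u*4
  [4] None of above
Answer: 3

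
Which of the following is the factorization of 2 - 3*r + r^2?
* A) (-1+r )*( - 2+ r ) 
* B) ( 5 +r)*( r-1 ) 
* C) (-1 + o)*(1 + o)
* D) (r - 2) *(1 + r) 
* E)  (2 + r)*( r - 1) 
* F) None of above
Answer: A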